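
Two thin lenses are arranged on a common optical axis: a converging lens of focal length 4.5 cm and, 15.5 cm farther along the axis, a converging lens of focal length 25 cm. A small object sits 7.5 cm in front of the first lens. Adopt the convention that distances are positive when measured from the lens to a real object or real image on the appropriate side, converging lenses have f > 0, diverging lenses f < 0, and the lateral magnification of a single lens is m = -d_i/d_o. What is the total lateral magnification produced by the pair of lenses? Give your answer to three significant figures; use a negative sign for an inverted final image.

First lens: d_i1 = 1/(1/4.5 - 1/7.5) = 11.250 cm.
m_1 = -(11.250)/7.5 = -1.5000.
That image sits 4.250 cm in front of the second lens, so d_o2 = 4.250 cm.
Second lens: d_i2 = 1/(1/25 - 1/(4.250)) = -5.120 cm.
m_2 = -(-5.120)/(4.250) = 1.2048.
The system's lateral magnification is m_1 m_2 = (-1.5000)(1.2048) = -1.8072.

-1.81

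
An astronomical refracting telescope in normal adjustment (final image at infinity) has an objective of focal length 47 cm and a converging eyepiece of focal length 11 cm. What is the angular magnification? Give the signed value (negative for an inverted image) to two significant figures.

-4.3

M = -f_obj/f_eye = -47/(11) = -4.273.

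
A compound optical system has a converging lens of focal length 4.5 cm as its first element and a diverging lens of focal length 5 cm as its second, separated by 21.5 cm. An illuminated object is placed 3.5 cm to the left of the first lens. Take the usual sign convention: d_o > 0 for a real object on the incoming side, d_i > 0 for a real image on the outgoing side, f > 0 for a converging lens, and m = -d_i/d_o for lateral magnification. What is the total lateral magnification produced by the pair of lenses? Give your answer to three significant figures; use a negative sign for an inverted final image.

0.533

Applying the thin-lens equation to the first lens, 1/4.5 = 1/3.5 + 1/d_i1, which gives d_i1 = -15.750 cm.
Its lateral magnification is m_1 = -d_i1/d_o1 = -(-15.750)/3.5 = 4.5000.
The intermediate image is virtual, 15.750 cm to the left of lens 1, so d_o2 = L - d_i1 = 21.5 - (-15.750) = 37.250 cm.
Applying the thin-lens equation again with f_2 = -5 cm and d_o2 = 37.250 cm gives d_i2 = -4.408 cm.
m_2 = -(-4.408)/(37.250) = 0.1183.
The system's lateral magnification is m_1 m_2 = (4.5000)(0.1183) = 0.5325.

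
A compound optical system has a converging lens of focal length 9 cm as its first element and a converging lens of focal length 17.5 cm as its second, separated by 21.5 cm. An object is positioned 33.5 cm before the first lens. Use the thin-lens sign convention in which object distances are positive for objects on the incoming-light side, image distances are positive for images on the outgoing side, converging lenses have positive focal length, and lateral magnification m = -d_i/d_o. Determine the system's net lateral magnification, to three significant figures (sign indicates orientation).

Applying the thin-lens equation to the first lens, 1/9 = 1/33.5 + 1/d_i1, which gives d_i1 = 12.306 cm.
Its lateral magnification is m_1 = -d_i1/d_o1 = -(12.306)/33.5 = -0.3673.
The intermediate image is 12.306 cm to the right of lens 1, so d_o2 = L - d_i1 = 21.5 - 12.306 = 9.194 cm.
Applying the thin-lens equation again with f_2 = 17.5 cm and d_o2 = 9.194 cm gives d_i2 = -19.370 cm.
m_2 = -(-19.370)/(9.194) = 2.1069.
The system's lateral magnification is m_1 m_2 = (-0.3673)(2.1069) = -0.7740.

-0.774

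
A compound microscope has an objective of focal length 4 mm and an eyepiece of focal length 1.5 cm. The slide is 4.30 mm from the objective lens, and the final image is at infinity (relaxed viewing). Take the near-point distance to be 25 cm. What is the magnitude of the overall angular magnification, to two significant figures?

220

Convert to cm: f_obj = 4 mm = 0.4 cm; d_o = 4.30 mm = 0.43 cm.
Objective: 1/d_i = 1/f_obj - 1/d_o = 1/0.4 - 1/0.43 = 0.17442 cm^-1, so d_i = 5.733 cm.
m_obj = -d_i/d_o = -5.733/0.43 = -13.333.
Eyepiece angular magnification (image at infinity): M_eye = D/f_e = 25/1.5 = 16.667.
Overall M = m_obj x M_eye = (-13.333)(16.667) = -222.22.
|M| = 222.22.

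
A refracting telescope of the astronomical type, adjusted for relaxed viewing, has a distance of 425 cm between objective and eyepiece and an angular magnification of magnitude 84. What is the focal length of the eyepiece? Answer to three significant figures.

5.00 cm

In normal adjustment the tube length equals f_obj + f_eye and |M| = f_obj/f_eye.
So f_obj = 84 f_eye and 84 f_eye + f_eye = 425 cm, giving f_eye = 425/85 = 5.000 cm and f_obj = 420.000 cm.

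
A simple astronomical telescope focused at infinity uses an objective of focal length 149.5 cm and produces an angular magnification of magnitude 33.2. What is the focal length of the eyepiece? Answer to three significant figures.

4.50 cm

|M| = f_obj/f_eye, so f_eye = f_obj/|M| = 149.5/33.2 = 4.503 cm.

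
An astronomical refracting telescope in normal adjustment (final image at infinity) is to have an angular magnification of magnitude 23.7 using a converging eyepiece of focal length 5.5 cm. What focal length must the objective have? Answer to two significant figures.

|M| = f_obj/|f_eye|, so f_obj = |M| x |f_eye| = 23.7 x 5.5 = 130.350 cm.

130 cm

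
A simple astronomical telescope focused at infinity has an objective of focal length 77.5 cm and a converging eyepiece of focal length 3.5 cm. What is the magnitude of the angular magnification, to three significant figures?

|M| = f_obj/|f_eye| = 77.5/3.5 = 22.143.

22.1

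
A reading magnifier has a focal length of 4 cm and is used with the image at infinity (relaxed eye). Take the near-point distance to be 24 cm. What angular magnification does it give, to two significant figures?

M = D/f = 24/4 = 6.000.

6.0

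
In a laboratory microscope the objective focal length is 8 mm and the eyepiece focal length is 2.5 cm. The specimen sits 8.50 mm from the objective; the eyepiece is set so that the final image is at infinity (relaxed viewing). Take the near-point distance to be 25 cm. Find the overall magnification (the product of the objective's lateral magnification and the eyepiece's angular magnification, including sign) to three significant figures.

Convert to cm: f_obj = 8 mm = 0.8 cm; d_o = 8.50 mm = 0.85 cm.
Objective: 1/d_i = 1/f_obj - 1/d_o = 1/0.8 - 1/0.85 = 0.07353 cm^-1, so d_i = 13.600 cm.
m_obj = -d_i/d_o = -13.600/0.85 = -16.000.
Eyepiece angular magnification (image at infinity): M_eye = D/f_e = 25/2.5 = 10.000.
Overall M = m_obj x M_eye = (-16.000)(10.000) = -160.00.

-160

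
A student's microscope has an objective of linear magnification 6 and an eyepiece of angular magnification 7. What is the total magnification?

The overall magnification of a compound microscope is the product of the objective and eyepiece magnifications:
M = M_obj x M_eye = 6 x 7 = 42.

42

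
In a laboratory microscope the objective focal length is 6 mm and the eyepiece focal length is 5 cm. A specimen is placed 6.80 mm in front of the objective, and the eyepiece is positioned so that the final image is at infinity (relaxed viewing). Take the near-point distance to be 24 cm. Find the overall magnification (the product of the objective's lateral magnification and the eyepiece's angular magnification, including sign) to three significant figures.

Convert to cm: f_obj = 6 mm = 0.6 cm; d_o = 6.80 mm = 0.68 cm.
Objective: 1/d_i = 1/f_obj - 1/d_o = 1/0.6 - 1/0.68 = 0.19608 cm^-1, so d_i = 5.100 cm.
m_obj = -d_i/d_o = -5.100/0.68 = -7.500.
Eyepiece angular magnification (image at infinity): M_eye = D/f_e = 24/5 = 4.800.
Overall M = m_obj x M_eye = (-7.500)(4.800) = -36.00.

-36.0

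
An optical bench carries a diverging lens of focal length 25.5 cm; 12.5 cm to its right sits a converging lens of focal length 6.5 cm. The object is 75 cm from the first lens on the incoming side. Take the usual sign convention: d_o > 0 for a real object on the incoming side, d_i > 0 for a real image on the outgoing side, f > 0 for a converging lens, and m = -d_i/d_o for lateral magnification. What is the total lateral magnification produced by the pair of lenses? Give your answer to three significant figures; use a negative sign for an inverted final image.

Applying the thin-lens equation to the first lens, 1/(-25.5) = 1/75 + 1/d_i1, which gives d_i1 = -19.030 cm.
Its lateral magnification is m_1 = -d_i1/d_o1 = -(-19.030)/75 = 0.2537.
The intermediate image is virtual, 19.030 cm to the left of lens 1, so d_o2 = L - d_i1 = 12.5 - (-19.030) = 31.530 cm.
Applying the thin-lens equation again with f_2 = 6.5 cm and d_o2 = 31.530 cm gives d_i2 = 8.188 cm.
m_2 = -(8.188)/(31.530) = -0.2597.
Total m = m_1 x m_2 = (0.2537)(-0.2597) = -0.0659.

-0.0659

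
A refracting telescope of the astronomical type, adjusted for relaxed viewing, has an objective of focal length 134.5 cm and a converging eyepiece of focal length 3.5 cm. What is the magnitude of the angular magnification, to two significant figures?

38

|M| = f_obj/|f_eye| = 134.5/3.5 = 38.429.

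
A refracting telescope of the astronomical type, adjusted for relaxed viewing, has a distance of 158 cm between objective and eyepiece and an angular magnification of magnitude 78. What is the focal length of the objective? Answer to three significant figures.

156 cm

In normal adjustment the tube length equals f_obj + f_eye and |M| = f_obj/f_eye.
So f_obj = 78 f_eye and 78 f_eye + f_eye = 158 cm, giving f_eye = 158/79 = 2.000 cm and f_obj = 156.000 cm.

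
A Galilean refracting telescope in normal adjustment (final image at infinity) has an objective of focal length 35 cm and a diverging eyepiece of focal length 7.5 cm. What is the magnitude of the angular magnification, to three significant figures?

|M| = f_obj/|f_eye| = 35/7.5 = 4.667.

4.67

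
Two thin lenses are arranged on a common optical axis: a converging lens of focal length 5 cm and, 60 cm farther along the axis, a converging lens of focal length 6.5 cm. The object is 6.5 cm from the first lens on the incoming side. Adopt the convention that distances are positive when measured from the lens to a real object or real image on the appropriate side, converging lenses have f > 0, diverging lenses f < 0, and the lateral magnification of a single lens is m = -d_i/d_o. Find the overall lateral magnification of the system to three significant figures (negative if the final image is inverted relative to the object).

0.681

First lens: d_i1 = 1/(1/5 - 1/6.5) = 21.667 cm.
m_1 = -(21.667)/6.5 = -3.3333.
Object distance for lens 2: d_o2 = 60 - 21.667 = 38.333 cm.
Second lens: d_i2 = 1/(1/6.5 - 1/(38.333)) = 7.827 cm.
m_2 = -(7.827)/(38.333) = -0.2042.
The system's lateral magnification is m_1 m_2 = (-3.3333)(-0.2042) = 0.6806.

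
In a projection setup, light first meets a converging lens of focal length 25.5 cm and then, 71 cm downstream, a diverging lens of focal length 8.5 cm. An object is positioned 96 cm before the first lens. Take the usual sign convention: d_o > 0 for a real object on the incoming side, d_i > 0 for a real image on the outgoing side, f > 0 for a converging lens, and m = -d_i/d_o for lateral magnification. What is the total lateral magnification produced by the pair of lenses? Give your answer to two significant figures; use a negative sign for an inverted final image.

-0.069

First lens: d_i1 = 1/(1/25.5 - 1/96) = 34.723 cm.
m_1 = -(34.723)/96 = -0.3617.
Object distance for lens 2: d_o2 = 71 - 34.723 = 36.277 cm.
Second lens: d_i2 = 1/(1/(-8.5) - 1/(36.277)) = -6.886 cm.
m_2 = -(-6.886)/(36.277) = 0.1898.
Overall magnification: m = m_1 m_2 = -0.0687.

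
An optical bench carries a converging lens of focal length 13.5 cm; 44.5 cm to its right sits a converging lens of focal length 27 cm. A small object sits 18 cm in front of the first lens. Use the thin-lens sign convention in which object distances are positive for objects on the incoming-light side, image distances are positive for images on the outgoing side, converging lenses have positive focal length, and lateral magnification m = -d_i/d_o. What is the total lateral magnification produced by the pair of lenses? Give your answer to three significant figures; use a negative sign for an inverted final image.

First lens: d_i1 = 1/(1/13.5 - 1/18) = 54.000 cm.
m_1 = -(54.000)/18 = -3.0000.
This image would form 54.000 cm past lens 1, i.e. 9.500 cm beyond lens 2, so it is a virtual object for lens 2: d_o2 = 44.5 - 54.000 = -9.500 cm.
Second lens: d_i2 = 1/(1/27 - 1/(-9.500)) = 7.027 cm.
m_2 = -(7.027)/(-9.500) = 0.7397.
Overall magnification: m = m_1 m_2 = -2.2192.

-2.22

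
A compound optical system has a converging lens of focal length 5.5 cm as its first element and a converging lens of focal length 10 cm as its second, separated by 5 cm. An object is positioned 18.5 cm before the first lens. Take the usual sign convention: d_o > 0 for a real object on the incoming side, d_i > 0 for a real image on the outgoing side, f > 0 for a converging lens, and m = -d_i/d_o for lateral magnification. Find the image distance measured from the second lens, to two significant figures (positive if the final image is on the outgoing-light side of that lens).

Applying the thin-lens equation to the first lens, 1/5.5 = 1/18.5 + 1/d_i1, which gives d_i1 = 7.827 cm.
This image would form 7.827 cm past lens 1, i.e. 2.827 cm beyond lens 2, so it is a virtual object for lens 2: d_o2 = 5 - 7.827 = -2.827 cm.
Applying the thin-lens equation again with f_2 = 10 cm and d_o2 = -2.827 cm gives d_i2 = 2.204 cm.

2.2 cm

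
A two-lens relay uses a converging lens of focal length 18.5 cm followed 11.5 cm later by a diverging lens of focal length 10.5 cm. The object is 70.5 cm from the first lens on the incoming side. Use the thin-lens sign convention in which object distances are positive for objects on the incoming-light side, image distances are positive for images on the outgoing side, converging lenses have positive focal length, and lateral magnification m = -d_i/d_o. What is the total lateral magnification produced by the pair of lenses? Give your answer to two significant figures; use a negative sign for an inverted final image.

Lens 1: 1/d_i1 = 1/f_1 - 1/d_o1 = 1/18.5 - 1/70.5 = 0.03987 cm^-1, so d_i1 = 25.082 cm.
m_1 = -(25.082)/70.5 = -0.3558.
This image would form 25.082 cm past lens 1, i.e. 13.582 cm beyond lens 2, so it is a virtual object for lens 2: d_o2 = 11.5 - 25.082 = -13.582 cm.
Lens 2: 1/d_i2 = 1/f_2 - 1/d_o2 = 1/(-10.5) - 1/(-13.582) = -0.02161 cm^-1, so d_i2 = -46.275 cm.
m_2 = -(-46.275)/(-13.582) = -3.4072.
Overall magnification: m = m_1 m_2 = 1.2122.

1.2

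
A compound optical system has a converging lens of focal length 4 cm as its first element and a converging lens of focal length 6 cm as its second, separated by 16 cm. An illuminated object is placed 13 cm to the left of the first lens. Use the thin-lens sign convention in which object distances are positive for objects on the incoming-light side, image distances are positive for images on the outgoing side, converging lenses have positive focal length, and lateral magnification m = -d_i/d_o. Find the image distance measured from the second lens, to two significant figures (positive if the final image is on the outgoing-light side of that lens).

15 cm

Applying the thin-lens equation to the first lens, 1/4 = 1/13 + 1/d_i1, which gives d_i1 = 5.778 cm.
Object distance for lens 2: d_o2 = 16 - 5.778 = 10.222 cm.
Applying the thin-lens equation again with f_2 = 6 cm and d_o2 = 10.222 cm gives d_i2 = 14.526 cm.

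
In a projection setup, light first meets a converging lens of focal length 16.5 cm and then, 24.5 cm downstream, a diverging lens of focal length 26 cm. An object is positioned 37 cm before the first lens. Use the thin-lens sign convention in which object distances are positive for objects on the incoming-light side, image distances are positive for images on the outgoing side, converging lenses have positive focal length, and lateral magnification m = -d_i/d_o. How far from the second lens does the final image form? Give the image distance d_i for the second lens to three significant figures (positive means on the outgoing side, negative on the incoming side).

First lens: d_i1 = 1/(1/16.5 - 1/37) = 29.780 cm.
Since 29.780 cm > 24.5 cm, the first image lies past the second lens and serves as a virtual object: d_o2 = L - d_i1 = -5.280 cm.
Second lens: d_i2 = 1/(1/(-26) - 1/(-5.280)) = 6.626 cm.

6.63 cm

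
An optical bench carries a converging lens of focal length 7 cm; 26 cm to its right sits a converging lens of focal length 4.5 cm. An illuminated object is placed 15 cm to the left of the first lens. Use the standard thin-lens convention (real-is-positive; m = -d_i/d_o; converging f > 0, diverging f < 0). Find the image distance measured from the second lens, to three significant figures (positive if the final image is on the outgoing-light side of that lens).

First lens: d_i1 = 1/(1/7 - 1/15) = 13.125 cm.
Object distance for lens 2: d_o2 = 26 - 13.125 = 12.875 cm.
Second lens: d_i2 = 1/(1/4.5 - 1/(12.875)) = 6.918 cm.

6.92 cm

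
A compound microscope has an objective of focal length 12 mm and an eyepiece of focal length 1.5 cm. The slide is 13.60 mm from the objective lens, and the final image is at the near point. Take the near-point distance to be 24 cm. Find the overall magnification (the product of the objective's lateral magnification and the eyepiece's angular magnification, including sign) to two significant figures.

-130

Convert to cm: f_obj = 12 mm = 1.2 cm; d_o = 13.60 mm = 1.36 cm.
Objective: 1/d_i = 1/f_obj - 1/d_o = 1/1.2 - 1/1.36 = 0.09804 cm^-1, so d_i = 10.200 cm.
m_obj = -d_i/d_o = -10.200/1.36 = -7.500.
Eyepiece angular magnification (image at near point): M_eye = 1 + D/f_e = 1 + 24/1.5 = 17.000.
Overall M = m_obj x M_eye = (-7.500)(17.000) = -127.50.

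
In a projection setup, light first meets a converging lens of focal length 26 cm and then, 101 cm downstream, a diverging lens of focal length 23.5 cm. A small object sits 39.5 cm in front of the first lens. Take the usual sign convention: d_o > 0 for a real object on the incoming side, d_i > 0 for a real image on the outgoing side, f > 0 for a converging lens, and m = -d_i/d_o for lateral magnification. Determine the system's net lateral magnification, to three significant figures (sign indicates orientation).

Lens 1: 1/d_i1 = 1/f_1 - 1/d_o1 = 1/26 - 1/39.5 = 0.01315 cm^-1, so d_i1 = 76.074 cm.
m_1 = -(76.074)/39.5 = -1.9259.
Object distance for lens 2: d_o2 = 101 - 76.074 = 24.926 cm.
Lens 2: 1/d_i2 = 1/f_2 - 1/d_o2 = 1/(-23.5) - 1/(24.926) = -0.08267 cm^-1, so d_i2 = -12.096 cm.
m_2 = -(-12.096)/(24.926) = 0.4853.
Total m = m_1 x m_2 = (-1.9259)(0.4853) = -0.9346.

-0.935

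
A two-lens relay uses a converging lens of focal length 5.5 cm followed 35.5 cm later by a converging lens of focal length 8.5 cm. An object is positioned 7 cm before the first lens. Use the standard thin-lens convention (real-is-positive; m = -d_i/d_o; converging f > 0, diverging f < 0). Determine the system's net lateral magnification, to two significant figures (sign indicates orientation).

23

Applying the thin-lens equation to the first lens, 1/5.5 = 1/7 + 1/d_i1, which gives d_i1 = 25.667 cm.
Its lateral magnification is m_1 = -d_i1/d_o1 = -(25.667)/7 = -3.6667.
The intermediate image is 25.667 cm to the right of lens 1, so d_o2 = L - d_i1 = 35.5 - 25.667 = 9.833 cm.
Applying the thin-lens equation again with f_2 = 8.5 cm and d_o2 = 9.833 cm gives d_i2 = 62.687 cm.
m_2 = -(62.687)/(9.833) = -6.3750.
The system's lateral magnification is m_1 m_2 = (-3.6667)(-6.3750) = 23.3750.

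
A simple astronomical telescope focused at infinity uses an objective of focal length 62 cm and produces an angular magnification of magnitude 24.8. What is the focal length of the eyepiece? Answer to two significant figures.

|M| = f_obj/f_eye, so f_eye = f_obj/|M| = 62/24.8 = 2.500 cm.

2.5 cm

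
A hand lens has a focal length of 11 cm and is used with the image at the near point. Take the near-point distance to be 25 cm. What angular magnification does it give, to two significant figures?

3.3

M = 1 + D/f = 1 + 25/11 = 3.273.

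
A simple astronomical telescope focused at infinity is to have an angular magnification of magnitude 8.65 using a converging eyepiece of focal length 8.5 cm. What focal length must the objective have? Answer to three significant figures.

73.5 cm

|M| = f_obj/|f_eye|, so f_obj = |M| x |f_eye| = 8.65 x 8.5 = 73.525 cm.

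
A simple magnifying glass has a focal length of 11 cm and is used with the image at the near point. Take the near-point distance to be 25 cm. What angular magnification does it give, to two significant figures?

M = 1 + D/f = 1 + 25/11 = 3.273.

3.3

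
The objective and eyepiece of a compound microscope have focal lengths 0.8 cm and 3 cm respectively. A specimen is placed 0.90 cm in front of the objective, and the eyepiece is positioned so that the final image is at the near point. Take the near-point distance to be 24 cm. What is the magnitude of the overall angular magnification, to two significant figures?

Objective: 1/d_i = 1/f_obj - 1/d_o = 1/0.8 - 1/0.90 = 0.13889 cm^-1, so d_i = 7.200 cm.
m_obj = -d_i/d_o = -7.200/0.90 = -8.000.
Eyepiece angular magnification (image at near point): M_eye = 1 + D/f_e = 1 + 24/3 = 9.000.
Overall M = m_obj x M_eye = (-8.000)(9.000) = -72.00.
|M| = 72.00.

72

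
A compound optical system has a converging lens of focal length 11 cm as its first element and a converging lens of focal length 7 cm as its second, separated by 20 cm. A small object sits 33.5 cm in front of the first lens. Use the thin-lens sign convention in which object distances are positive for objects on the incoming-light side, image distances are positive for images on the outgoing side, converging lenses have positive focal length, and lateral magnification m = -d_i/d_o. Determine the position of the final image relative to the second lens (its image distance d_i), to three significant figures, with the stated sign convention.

-7.51 cm

Lens 1: 1/d_i1 = 1/f_1 - 1/d_o1 = 1/11 - 1/33.5 = 0.06106 cm^-1, so d_i1 = 16.378 cm.
Object distance for lens 2: d_o2 = 20 - 16.378 = 3.622 cm.
Lens 2: 1/d_i2 = 1/f_2 - 1/d_o2 = 1/7 - 1/(3.622) = -0.13322 cm^-1, so d_i2 = -7.507 cm.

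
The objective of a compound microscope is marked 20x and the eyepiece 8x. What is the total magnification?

160

The overall magnification of a compound microscope is the product of the objective and eyepiece magnifications:
M = M_obj x M_eye = 20 x 8 = 160.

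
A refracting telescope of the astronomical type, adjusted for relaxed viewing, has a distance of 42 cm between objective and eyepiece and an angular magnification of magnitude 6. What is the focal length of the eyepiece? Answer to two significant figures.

In normal adjustment the tube length equals f_obj + f_eye and |M| = f_obj/f_eye.
So f_obj = 6 f_eye and 6 f_eye + f_eye = 42 cm, giving f_eye = 42/7 = 6.000 cm and f_obj = 36.000 cm.

6.0 cm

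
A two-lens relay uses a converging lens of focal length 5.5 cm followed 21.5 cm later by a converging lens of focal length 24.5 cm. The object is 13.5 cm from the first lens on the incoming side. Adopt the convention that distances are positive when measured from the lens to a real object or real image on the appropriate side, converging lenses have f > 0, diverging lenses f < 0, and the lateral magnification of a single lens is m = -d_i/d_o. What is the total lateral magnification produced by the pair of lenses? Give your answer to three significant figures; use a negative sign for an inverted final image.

-1.37

Applying the thin-lens equation to the first lens, 1/5.5 = 1/13.5 + 1/d_i1, which gives d_i1 = 9.281 cm.
Its lateral magnification is m_1 = -d_i1/d_o1 = -(9.281)/13.5 = -0.6875.
Object distance for lens 2: d_o2 = 21.5 - 9.281 = 12.219 cm.
Applying the thin-lens equation again with f_2 = 24.5 cm and d_o2 = 12.219 cm gives d_i2 = -24.375 cm.
m_2 = -(-24.375)/(12.219) = 1.9949.
The system's lateral magnification is m_1 m_2 = (-0.6875)(1.9949) = -1.3715.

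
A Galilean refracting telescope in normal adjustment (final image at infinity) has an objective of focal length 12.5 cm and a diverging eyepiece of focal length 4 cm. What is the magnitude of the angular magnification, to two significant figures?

3.1

|M| = f_obj/|f_eye| = 12.5/4 = 3.125.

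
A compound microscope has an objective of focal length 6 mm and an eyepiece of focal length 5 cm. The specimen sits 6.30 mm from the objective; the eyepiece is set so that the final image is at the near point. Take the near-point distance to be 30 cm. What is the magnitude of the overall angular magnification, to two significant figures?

140

Convert to cm: f_obj = 6 mm = 0.6 cm; d_o = 6.30 mm = 0.63 cm.
Objective: 1/d_i = 1/f_obj - 1/d_o = 1/0.6 - 1/0.63 = 0.07937 cm^-1, so d_i = 12.600 cm.
m_obj = -d_i/d_o = -12.600/0.63 = -20.000.
Eyepiece angular magnification (image at near point): M_eye = 1 + D/f_e = 1 + 30/5 = 7.000.
Overall M = m_obj x M_eye = (-20.000)(7.000) = -140.00.
|M| = 140.00.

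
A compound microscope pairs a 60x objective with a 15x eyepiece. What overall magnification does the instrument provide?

900

The overall magnification of a compound microscope is the product of the objective and eyepiece magnifications:
M = M_obj x M_eye = 60 x 15 = 900.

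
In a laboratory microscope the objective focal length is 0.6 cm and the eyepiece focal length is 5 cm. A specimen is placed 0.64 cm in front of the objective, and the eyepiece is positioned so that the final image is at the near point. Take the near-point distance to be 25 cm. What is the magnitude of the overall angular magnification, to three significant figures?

Objective: 1/d_i = 1/f_obj - 1/d_o = 1/0.6 - 1/0.64 = 0.10417 cm^-1, so d_i = 9.600 cm.
m_obj = -d_i/d_o = -9.600/0.64 = -15.000.
Eyepiece angular magnification (image at near point): M_eye = 1 + D/f_e = 1 + 25/5 = 6.000.
Overall M = m_obj x M_eye = (-15.000)(6.000) = -90.00.
|M| = 90.00.

90.0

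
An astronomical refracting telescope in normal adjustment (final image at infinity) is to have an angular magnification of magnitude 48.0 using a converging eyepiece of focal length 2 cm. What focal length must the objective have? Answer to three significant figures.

|M| = f_obj/|f_eye|, so f_obj = |M| x |f_eye| = 48.0 x 2 = 96.000 cm.

96.0 cm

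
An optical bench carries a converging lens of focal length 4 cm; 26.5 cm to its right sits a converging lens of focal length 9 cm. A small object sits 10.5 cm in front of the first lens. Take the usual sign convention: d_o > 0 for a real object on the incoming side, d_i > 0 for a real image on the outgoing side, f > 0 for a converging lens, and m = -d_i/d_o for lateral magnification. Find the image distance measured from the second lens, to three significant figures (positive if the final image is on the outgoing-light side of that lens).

Applying the thin-lens equation to the first lens, 1/4 = 1/10.5 + 1/d_i1, which gives d_i1 = 6.462 cm.
Object distance for lens 2: d_o2 = 26.5 - 6.462 = 20.038 cm.
Applying the thin-lens equation again with f_2 = 9 cm and d_o2 = 20.038 cm gives d_i2 = 16.338 cm.

16.3 cm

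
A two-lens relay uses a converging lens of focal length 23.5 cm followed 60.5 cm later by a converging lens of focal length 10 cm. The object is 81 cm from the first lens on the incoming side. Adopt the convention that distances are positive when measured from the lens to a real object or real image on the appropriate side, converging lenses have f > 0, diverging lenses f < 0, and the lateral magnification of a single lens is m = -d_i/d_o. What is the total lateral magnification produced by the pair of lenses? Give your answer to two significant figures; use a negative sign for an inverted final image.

Lens 1: 1/d_i1 = 1/f_1 - 1/d_o1 = 1/23.5 - 1/81 = 0.03021 cm^-1, so d_i1 = 33.104 cm.
m_1 = -(33.104)/81 = -0.4087.
The intermediate image is 33.104 cm to the right of lens 1, so d_o2 = L - d_i1 = 60.5 - 33.104 = 27.396 cm.
Lens 2: 1/d_i2 = 1/f_2 - 1/d_o2 = 1/10 - 1/(27.396) = 0.06350 cm^-1, so d_i2 = 15.749 cm.
m_2 = -(15.749)/(27.396) = -0.5749.
Total m = m_1 x m_2 = (-0.4087)(-0.5749) = 0.2349.

0.23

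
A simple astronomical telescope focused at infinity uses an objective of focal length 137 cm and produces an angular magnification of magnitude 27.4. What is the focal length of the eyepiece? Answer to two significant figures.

5.0 cm

|M| = f_obj/f_eye, so f_eye = f_obj/|M| = 137/27.4 = 5.000 cm.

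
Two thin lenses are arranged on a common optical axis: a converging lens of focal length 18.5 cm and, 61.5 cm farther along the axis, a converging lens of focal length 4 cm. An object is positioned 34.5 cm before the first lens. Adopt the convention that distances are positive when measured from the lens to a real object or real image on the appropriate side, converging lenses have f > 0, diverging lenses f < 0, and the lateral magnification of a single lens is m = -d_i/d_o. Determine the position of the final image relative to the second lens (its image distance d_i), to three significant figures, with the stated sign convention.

4.91 cm

Applying the thin-lens equation to the first lens, 1/18.5 = 1/34.5 + 1/d_i1, which gives d_i1 = 39.891 cm.
Object distance for lens 2: d_o2 = 61.5 - 39.891 = 21.609 cm.
Applying the thin-lens equation again with f_2 = 4 cm and d_o2 = 21.609 cm gives d_i2 = 4.909 cm.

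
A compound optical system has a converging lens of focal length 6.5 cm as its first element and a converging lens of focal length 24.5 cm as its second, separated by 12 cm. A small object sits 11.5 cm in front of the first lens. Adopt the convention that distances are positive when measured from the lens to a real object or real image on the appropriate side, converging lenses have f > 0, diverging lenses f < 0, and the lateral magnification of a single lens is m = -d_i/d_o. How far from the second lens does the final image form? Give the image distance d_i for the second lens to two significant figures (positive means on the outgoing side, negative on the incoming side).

Lens 1: 1/d_i1 = 1/f_1 - 1/d_o1 = 1/6.5 - 1/11.5 = 0.06689 cm^-1, so d_i1 = 14.950 cm.
This image would form 14.950 cm past lens 1, i.e. 2.950 cm beyond lens 2, so it is a virtual object for lens 2: d_o2 = 12 - 14.950 = -2.950 cm.
Lens 2: 1/d_i2 = 1/f_2 - 1/d_o2 = 1/24.5 - 1/(-2.950) = 0.37980 cm^-1, so d_i2 = 2.633 cm.

2.6 cm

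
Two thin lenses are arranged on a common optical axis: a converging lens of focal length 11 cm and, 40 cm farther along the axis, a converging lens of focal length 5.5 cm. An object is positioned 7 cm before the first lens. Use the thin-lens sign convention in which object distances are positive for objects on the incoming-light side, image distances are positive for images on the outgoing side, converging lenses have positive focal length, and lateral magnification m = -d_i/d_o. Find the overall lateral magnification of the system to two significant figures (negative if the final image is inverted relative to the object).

-0.28

First lens: d_i1 = 1/(1/11 - 1/7) = -19.250 cm.
m_1 = -(-19.250)/7 = 2.7500.
With d_i1 < 0 the first image is virtual and lies on the object side; the object distance for lens 2 is d_o2 = 40 - (-19.250) = 59.250 cm.
Second lens: d_i2 = 1/(1/5.5 - 1/(59.250)) = 6.063 cm.
m_2 = -(6.063)/(59.250) = -0.1023.
The system's lateral magnification is m_1 m_2 = (2.7500)(-0.1023) = -0.2814.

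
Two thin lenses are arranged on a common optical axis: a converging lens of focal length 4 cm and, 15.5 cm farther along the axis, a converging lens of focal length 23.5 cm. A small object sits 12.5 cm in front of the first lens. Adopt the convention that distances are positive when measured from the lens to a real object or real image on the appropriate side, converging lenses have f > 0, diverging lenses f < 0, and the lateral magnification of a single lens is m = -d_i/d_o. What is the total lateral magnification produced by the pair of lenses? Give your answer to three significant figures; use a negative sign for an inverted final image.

Applying the thin-lens equation to the first lens, 1/4 = 1/12.5 + 1/d_i1, which gives d_i1 = 5.882 cm.
Its lateral magnification is m_1 = -d_i1/d_o1 = -(5.882)/12.5 = -0.4706.
Object distance for lens 2: d_o2 = 15.5 - 5.882 = 9.618 cm.
Applying the thin-lens equation again with f_2 = 23.5 cm and d_o2 = 9.618 cm gives d_i2 = -16.281 cm.
m_2 = -(-16.281)/(9.618) = 1.6928.
Overall magnification: m = m_1 m_2 = -0.7966.

-0.797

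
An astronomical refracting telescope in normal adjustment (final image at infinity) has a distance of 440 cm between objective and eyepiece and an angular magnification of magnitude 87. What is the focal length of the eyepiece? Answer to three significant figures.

In normal adjustment the tube length equals f_obj + f_eye and |M| = f_obj/f_eye.
So f_obj = 87 f_eye and 87 f_eye + f_eye = 440 cm, giving f_eye = 440/88 = 5.000 cm and f_obj = 435.000 cm.

5.00 cm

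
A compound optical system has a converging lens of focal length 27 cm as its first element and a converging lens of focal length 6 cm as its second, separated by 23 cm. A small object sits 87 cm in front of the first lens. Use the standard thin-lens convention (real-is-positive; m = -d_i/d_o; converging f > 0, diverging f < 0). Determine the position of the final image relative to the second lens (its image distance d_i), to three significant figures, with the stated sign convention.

4.37 cm

Applying the thin-lens equation to the first lens, 1/27 = 1/87 + 1/d_i1, which gives d_i1 = 39.150 cm.
Since 39.150 cm > 23 cm, the first image lies past the second lens and serves as a virtual object: d_o2 = L - d_i1 = -16.150 cm.
Applying the thin-lens equation again with f_2 = 6 cm and d_o2 = -16.150 cm gives d_i2 = 4.375 cm.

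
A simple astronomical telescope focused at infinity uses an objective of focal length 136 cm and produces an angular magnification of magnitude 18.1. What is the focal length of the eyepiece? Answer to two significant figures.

|M| = f_obj/f_eye, so f_eye = f_obj/|M| = 136/18.1 = 7.514 cm.

7.5 cm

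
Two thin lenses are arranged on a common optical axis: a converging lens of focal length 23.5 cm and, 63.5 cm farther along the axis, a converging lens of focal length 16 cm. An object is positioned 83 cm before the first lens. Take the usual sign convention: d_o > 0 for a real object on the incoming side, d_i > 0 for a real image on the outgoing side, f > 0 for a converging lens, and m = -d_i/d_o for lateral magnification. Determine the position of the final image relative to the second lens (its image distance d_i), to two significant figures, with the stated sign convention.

33 cm

First lens: d_i1 = 1/(1/23.5 - 1/83) = 32.782 cm.
Object distance for lens 2: d_o2 = 63.5 - 32.782 = 30.718 cm.
Second lens: d_i2 = 1/(1/16 - 1/(30.718)) = 33.393 cm.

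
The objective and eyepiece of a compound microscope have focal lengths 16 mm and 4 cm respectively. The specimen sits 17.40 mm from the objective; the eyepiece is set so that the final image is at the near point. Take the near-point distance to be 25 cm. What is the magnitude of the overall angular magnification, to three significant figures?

Convert to cm: f_obj = 16 mm = 1.6 cm; d_o = 17.40 mm = 1.74 cm.
Objective: 1/d_i = 1/f_obj - 1/d_o = 1/1.6 - 1/1.74 = 0.05029 cm^-1, so d_i = 19.886 cm.
m_obj = -d_i/d_o = -19.886/1.74 = -11.429.
Eyepiece angular magnification (image at near point): M_eye = 1 + D/f_e = 1 + 25/4 = 7.250.
Overall M = m_obj x M_eye = (-11.429)(7.250) = -82.86.
|M| = 82.86.

82.9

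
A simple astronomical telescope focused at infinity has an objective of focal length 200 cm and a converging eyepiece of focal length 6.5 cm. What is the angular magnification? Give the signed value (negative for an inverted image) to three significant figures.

-30.8

M = -f_obj/f_eye = -200/(6.5) = -30.769.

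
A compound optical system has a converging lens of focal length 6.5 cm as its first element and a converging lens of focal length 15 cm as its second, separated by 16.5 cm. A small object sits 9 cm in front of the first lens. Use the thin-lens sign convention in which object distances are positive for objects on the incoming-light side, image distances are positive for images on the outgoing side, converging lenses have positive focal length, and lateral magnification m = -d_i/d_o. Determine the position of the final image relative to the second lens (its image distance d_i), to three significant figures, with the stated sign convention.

4.73 cm

Lens 1: 1/d_i1 = 1/f_1 - 1/d_o1 = 1/6.5 - 1/9 = 0.04274 cm^-1, so d_i1 = 23.400 cm.
Since 23.400 cm > 16.5 cm, the first image lies past the second lens and serves as a virtual object: d_o2 = L - d_i1 = -6.900 cm.
Lens 2: 1/d_i2 = 1/f_2 - 1/d_o2 = 1/15 - 1/(-6.900) = 0.21159 cm^-1, so d_i2 = 4.726 cm.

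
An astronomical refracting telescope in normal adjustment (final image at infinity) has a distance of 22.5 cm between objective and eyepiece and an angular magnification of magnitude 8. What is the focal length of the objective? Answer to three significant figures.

In normal adjustment the tube length equals f_obj + f_eye and |M| = f_obj/f_eye.
So f_obj = 8 f_eye and 8 f_eye + f_eye = 22.5 cm, giving f_eye = 22.5/9 = 2.500 cm and f_obj = 20.000 cm.

20.0 cm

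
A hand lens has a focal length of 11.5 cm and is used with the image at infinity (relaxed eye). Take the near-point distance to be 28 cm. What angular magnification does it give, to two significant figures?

M = D/f = 28/11.5 = 2.435.

2.4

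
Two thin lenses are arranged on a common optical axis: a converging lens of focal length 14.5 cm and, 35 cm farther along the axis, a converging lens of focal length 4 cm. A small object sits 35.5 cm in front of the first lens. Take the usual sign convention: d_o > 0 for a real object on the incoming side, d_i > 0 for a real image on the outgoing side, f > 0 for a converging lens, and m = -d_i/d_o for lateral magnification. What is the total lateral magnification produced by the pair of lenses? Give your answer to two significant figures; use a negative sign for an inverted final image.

First lens: d_i1 = 1/(1/14.5 - 1/35.5) = 24.512 cm.
m_1 = -(24.512)/35.5 = -0.6905.
That image sits 10.488 cm in front of the second lens, so d_o2 = 10.488 cm.
Second lens: d_i2 = 1/(1/4 - 1/(10.488)) = 6.466 cm.
m_2 = -(6.466)/(10.488) = -0.6165.
Overall magnification: m = m_1 m_2 = 0.4257.

0.43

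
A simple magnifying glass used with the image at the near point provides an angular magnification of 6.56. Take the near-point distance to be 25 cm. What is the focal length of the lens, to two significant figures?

4.5 cm

For the image at the near point, M = 1 + D/f.
f = D/(M - 1) = 25/(6.56 - 1) = 4.496 cm.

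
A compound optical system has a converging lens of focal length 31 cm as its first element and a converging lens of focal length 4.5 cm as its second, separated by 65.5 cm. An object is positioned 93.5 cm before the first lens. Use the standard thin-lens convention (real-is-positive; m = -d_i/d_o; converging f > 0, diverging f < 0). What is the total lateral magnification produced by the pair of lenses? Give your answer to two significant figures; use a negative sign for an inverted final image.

0.15

First lens: d_i1 = 1/(1/31 - 1/93.5) = 46.376 cm.
m_1 = -(46.376)/93.5 = -0.4960.
That image sits 19.124 cm in front of the second lens, so d_o2 = 19.124 cm.
Second lens: d_i2 = 1/(1/4.5 - 1/(19.124)) = 5.885 cm.
m_2 = -(5.885)/(19.124) = -0.3077.
The system's lateral magnification is m_1 m_2 = (-0.4960)(-0.3077) = 0.1526.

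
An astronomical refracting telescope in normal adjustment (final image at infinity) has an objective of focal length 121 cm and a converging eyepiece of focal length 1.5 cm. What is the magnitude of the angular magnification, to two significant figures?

|M| = f_obj/|f_eye| = 121/1.5 = 80.667.

81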